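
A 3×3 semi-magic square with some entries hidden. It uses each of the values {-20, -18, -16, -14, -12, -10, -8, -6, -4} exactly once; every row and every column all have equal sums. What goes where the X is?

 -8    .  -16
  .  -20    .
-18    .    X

-14

The 9 entries sum to -108, so each line sums to -108/3 = -36.
From row 1, -36 − (-8 + (-16)) gives (1,2) = -12.
Column 1 must total -36; the given cells sum to -26, so (2,1) = -10.
From column 2, -36 − (-12 + (-20)) gives (3,2) = -4.
From row 2, -36 − (-10 + (-20)) gives (2,3) = -6.
From row 3, -36 − (-18 + (-4)) gives (3,3) = -14.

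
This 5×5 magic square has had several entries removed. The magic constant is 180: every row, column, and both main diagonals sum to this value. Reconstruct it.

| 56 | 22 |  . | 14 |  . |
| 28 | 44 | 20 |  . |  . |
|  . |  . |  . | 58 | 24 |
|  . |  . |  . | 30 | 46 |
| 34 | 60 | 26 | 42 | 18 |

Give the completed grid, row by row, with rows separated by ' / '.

The remaining cell in column 4 is (2,4) = 180 − 144 = 36.
From main diagonal, 180 − (56 + 44 + 30 + 18) gives (3,3) = 32.
Row 2 needs 180; the known cells sum to 128, so (2,5) = 52.
The remaining cell in column 5 is (1,5) = 180 − 140 = 40.
Anti-diagonal: 40 + 36 + 32 + 34 + ? = 180, so (4,2) = 38.
Row 1 must total 180; the given cells sum to 132, so (1,3) = 48.
The remaining cell in column 2 is (3,2) = 180 − 164 = 16.
Column 3 needs 180; the known cells sum to 126, so (4,3) = 54.
From row 3, 180 − (16 + 32 + 58 + 24) gives (3,1) = 50.
Row 4: 38 + 54 + 30 + 46 + ? = 180, so (4,1) = 12.

56 22 48 14 40 / 28 44 20 36 52 / 50 16 32 58 24 / 12 38 54 30 46 / 34 60 26 42 18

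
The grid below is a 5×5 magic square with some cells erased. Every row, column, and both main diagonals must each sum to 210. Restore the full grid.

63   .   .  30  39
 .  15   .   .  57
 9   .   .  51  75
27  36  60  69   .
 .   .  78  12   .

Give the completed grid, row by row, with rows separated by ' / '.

63 72 6 30 39 / 66 15 24 48 57 / 9 33 42 51 75 / 27 36 60 69 18 / 45 54 78 12 21

Row 4 must total 210; the given cells sum to 192, so (4,5) = 18.
Column 4: 30 + 51 + 69 + 12 + ? = 210, so (2,4) = 48.
Column 5 must total 210; the given cells sum to 189, so (5,5) = 21.
Using main diagonal: 63 + 15 + 69 + 21 + ? → (3,3) = 210 − 168 = 42.
Anti-diagonal: 39 + 48 + 42 + 36 + ? = 210, so (5,1) = 45.
The remaining cell in row 3 is (3,2) = 210 − 177 = 33.
Row 5 must total 210; the given cells sum to 156, so (5,2) = 54.
Using column 1: 63 + 9 + 27 + 45 + ? → (2,1) = 210 − 144 = 66.
The remaining cell in column 2 is (1,2) = 210 − 138 = 72.
Row 1 needs 210; the known cells sum to 204, so (1,3) = 6.
Using row 2: 66 + 15 + 48 + 57 + ? → (2,3) = 210 − 186 = 24.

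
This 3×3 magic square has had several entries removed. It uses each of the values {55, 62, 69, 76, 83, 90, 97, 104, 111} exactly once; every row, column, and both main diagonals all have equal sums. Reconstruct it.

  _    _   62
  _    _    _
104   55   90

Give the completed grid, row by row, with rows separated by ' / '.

76 111 62 / 69 83 97 / 104 55 90

The 9 entries sum to 747, so each line sums to 747/3 = 249.
Column 3 needs 249; the known cells sum to 152, so (2,3) = 97.
Anti-diagonal needs 249; the known cells sum to 166, so (2,2) = 83.
Row 2 needs 249; the known cells sum to 180, so (2,1) = 69.
Using column 1: 69 + 104 + ? → (1,1) = 249 − 173 = 76.
The remaining cell in column 2 is (1,2) = 249 − 138 = 111.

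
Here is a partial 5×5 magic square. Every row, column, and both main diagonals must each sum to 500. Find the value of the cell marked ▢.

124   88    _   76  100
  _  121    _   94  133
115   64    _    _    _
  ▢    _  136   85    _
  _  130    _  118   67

Row 1 must total 500; the given cells sum to 388, so (1,3) = 112.
Column 2: 88 + 121 + 64 + 130 + ? = 500, so (4,2) = 97.
Using column 4: 76 + 94 + 85 + 118 + ? → (3,4) = 500 − 373 = 127.
From main diagonal, 500 − (124 + 121 + 85 + 67) gives (3,3) = 103.
Anti-diagonal: 100 + 94 + 103 + 97 + ? = 500, so (5,1) = 106.
From row 3, 500 − (115 + 64 + 103 + 127) gives (3,5) = 91.
From row 5, 500 − (106 + 130 + 118 + 67) gives (5,3) = 79.
Using column 3: 112 + 103 + 136 + 79 + ? → (2,3) = 500 − 430 = 70.
Column 5 needs 500; the known cells sum to 391, so (4,5) = 109.
Row 2 needs 500; the known cells sum to 418, so (2,1) = 82.
Row 4 must total 500; the given cells sum to 427, so (4,1) = 73.

73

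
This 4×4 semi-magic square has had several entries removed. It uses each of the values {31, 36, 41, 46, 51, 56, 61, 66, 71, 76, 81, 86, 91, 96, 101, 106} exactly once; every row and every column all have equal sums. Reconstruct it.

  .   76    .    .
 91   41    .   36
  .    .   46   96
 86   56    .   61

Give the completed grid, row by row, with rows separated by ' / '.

66 76 51 81 / 91 41 106 36 / 31 101 46 96 / 86 56 71 61

The 16 entries sum to 1096, so each line sums to 1096/4 = 274.
The remaining cell in row 2 is (2,3) = 274 − 168 = 106.
From row 4, 274 − (86 + 56 + 61) gives (4,3) = 71.
The remaining cell in column 2 is (3,2) = 274 − 173 = 101.
The remaining cell in column 3 is (1,3) = 274 − 223 = 51.
Column 4 must total 274; the given cells sum to 193, so (1,4) = 81.
Row 1 needs 274; the known cells sum to 208, so (1,1) = 66.
Using row 3: 101 + 46 + 96 + ? → (3,1) = 274 − 243 = 31.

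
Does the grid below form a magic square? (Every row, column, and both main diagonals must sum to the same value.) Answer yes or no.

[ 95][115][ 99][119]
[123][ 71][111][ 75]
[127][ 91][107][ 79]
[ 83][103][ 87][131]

Row 1: 95 + 115 + 99 + 119 = 428.
Row 2: 123 + 71 + 111 + 75 = 380.
Row 3: 127 + 91 + 107 + 79 = 404.
Row 4: 83 + 103 + 87 + 131 = 404.
Column 1: 95 + 123 + 127 + 83 = 428.
Column 2: 115 + 71 + 91 + 103 = 380.
Column 3: 99 + 111 + 107 + 87 = 404.
Column 4: 119 + 75 + 79 + 131 = 404.
Main diagonal: 95 + 71 + 107 + 131 = 404.
Anti-diagonal: 119 + 111 + 91 + 83 = 404.

No — column 1 sums to 428 but anti-diagonal sums to 404.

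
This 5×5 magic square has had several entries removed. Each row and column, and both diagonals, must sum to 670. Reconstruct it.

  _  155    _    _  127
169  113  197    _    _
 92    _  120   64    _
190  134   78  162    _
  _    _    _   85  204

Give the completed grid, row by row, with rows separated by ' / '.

Row 4: 190 + 134 + 78 + 162 + ? = 670, so (4,5) = 106.
Main diagonal must total 670; the given cells sum to 599, so (1,1) = 71.
Column 1 must total 670; the given cells sum to 522, so (5,1) = 148.
Anti-diagonal needs 670; the known cells sum to 529, so (2,4) = 141.
Row 2 must total 670; the given cells sum to 620, so (2,5) = 50.
The remaining cell in column 4 is (1,4) = 670 − 452 = 218.
Column 5: 127 + 50 + 106 + 204 + ? = 670, so (3,5) = 183.
The remaining cell in row 1 is (1,3) = 670 − 571 = 99.
Row 3 must total 670; the given cells sum to 459, so (3,2) = 211.
Column 2 must total 670; the given cells sum to 613, so (5,2) = 57.
Column 3 must total 670; the given cells sum to 494, so (5,3) = 176.

71 155 99 218 127 / 169 113 197 141 50 / 92 211 120 64 183 / 190 134 78 162 106 / 148 57 176 85 204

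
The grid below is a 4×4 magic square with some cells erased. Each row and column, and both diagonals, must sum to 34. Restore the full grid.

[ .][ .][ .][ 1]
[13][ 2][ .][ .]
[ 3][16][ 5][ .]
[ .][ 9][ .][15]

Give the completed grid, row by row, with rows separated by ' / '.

12 7 14 1 / 13 2 11 8 / 3 16 5 10 / 6 9 4 15

Row 3: 3 + 16 + 5 + ? = 34, so (3,4) = 10.
Using column 2: 2 + 16 + 9 + ? → (1,2) = 34 − 27 = 7.
Using column 4: 1 + 10 + 15 + ? → (2,4) = 34 − 26 = 8.
Main diagonal needs 34; the known cells sum to 22, so (1,1) = 12.
Row 1 needs 34; the known cells sum to 20, so (1,3) = 14.
The remaining cell in row 2 is (2,3) = 34 − 23 = 11.
Column 1: 12 + 13 + 3 + ? = 34, so (4,1) = 6.
Column 3 needs 34; the known cells sum to 30, so (4,3) = 4.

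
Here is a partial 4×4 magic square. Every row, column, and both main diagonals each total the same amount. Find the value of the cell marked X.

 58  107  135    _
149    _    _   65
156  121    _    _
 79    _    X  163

114

Column 1 is complete and sums to 442; that is the magic constant.
The remaining cell in row 1 is (1,4) = 442 − 300 = 142.
Column 4 must total 442; the given cells sum to 370, so (3,4) = 72.
From anti-diagonal, 442 − (142 + 121 + 79) gives (2,3) = 100.
Row 2 must total 442; the given cells sum to 314, so (2,2) = 128.
The remaining cell in row 3 is (3,3) = 442 − 349 = 93.
Using column 2: 107 + 128 + 121 + ? → (4,2) = 442 − 356 = 86.
From column 3, 442 − (135 + 100 + 93) gives (4,3) = 114.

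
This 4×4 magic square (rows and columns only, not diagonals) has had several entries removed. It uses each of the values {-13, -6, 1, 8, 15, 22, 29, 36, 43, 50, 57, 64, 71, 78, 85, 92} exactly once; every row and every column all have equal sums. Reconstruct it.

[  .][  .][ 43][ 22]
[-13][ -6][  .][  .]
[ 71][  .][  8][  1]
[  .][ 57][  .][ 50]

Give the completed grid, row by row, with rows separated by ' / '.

The 16 entries sum to 632, so each line sums to 632/4 = 158.
Using row 3: 71 + 8 + 1 + ? → (3,2) = 158 − 80 = 78.
The remaining cell in column 2 is (1,2) = 158 − 129 = 29.
Using column 4: 22 + 1 + 50 + ? → (2,4) = 158 − 73 = 85.
Row 1 needs 158; the known cells sum to 94, so (1,1) = 64.
From row 2, 158 − (-13 + (-6) + 85) gives (2,3) = 92.
Column 1: 64 + (-13) + 71 + ? = 158, so (4,1) = 36.
From column 3, 158 − (43 + 92 + 8) gives (4,3) = 15.

64 29 43 22 / -13 -6 92 85 / 71 78 8 1 / 36 57 15 50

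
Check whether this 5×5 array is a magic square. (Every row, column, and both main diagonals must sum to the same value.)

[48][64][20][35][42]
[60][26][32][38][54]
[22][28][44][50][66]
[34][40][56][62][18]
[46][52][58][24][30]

No — row 1 sums to 209 but column 3 sums to 210.

Row 1: 48 + 64 + 20 + 35 + 42 = 209.
Row 2: 60 + 26 + 32 + 38 + 54 = 210.
Row 3: 22 + 28 + 44 + 50 + 66 = 210.
Row 4: 34 + 40 + 56 + 62 + 18 = 210.
Row 5: 46 + 52 + 58 + 24 + 30 = 210.
Column 1: 48 + 60 + 22 + 34 + 46 = 210.
Column 2: 64 + 26 + 28 + 40 + 52 = 210.
Column 3: 20 + 32 + 44 + 56 + 58 = 210.
Column 4: 35 + 38 + 50 + 62 + 24 = 209.
Column 5: 42 + 54 + 66 + 18 + 30 = 210.
Main diagonal: 48 + 26 + 44 + 62 + 30 = 210.
Anti-diagonal: 42 + 38 + 44 + 40 + 46 = 210.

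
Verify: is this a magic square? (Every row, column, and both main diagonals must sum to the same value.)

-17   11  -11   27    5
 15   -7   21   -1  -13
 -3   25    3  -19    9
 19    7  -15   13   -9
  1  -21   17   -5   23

Yes

Row 1: -17 + 11 + (-11) + 27 + 5 = 15.
Row 2: 15 + (-7) + 21 + (-1) + (-13) = 15.
Row 3: -3 + 25 + 3 + (-19) + 9 = 15.
Row 4: 19 + 7 + (-15) + 13 + (-9) = 15.
Row 5: 1 + (-21) + 17 + (-5) + 23 = 15.
Column 1: -17 + 15 + (-3) + 19 + 1 = 15.
Column 2: 11 + (-7) + 25 + 7 + (-21) = 15.
Column 3: -11 + 21 + 3 + (-15) + 17 = 15.
Column 4: 27 + (-1) + (-19) + 13 + (-5) = 15.
Column 5: 5 + (-13) + 9 + (-9) + 23 = 15.
Main diagonal: -17 + (-7) + 3 + 13 + 23 = 15.
Anti-diagonal: 5 + (-1) + 3 + 7 + 1 = 15.
All lines sum to 15.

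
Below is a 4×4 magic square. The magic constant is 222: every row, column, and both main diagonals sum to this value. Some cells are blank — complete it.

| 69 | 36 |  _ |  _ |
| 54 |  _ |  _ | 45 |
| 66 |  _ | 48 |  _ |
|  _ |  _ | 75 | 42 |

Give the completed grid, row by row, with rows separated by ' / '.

69 36 39 78 / 54 63 60 45 / 66 51 48 57 / 33 72 75 42

Column 1: 69 + 54 + 66 + ? = 222, so (4,1) = 33.
Using main diagonal: 69 + 48 + 42 + ? → (2,2) = 222 − 159 = 63.
Row 2: 54 + 63 + 45 + ? = 222, so (2,3) = 60.
Row 4: 33 + 75 + 42 + ? = 222, so (4,2) = 72.
Using column 2: 36 + 63 + 72 + ? → (3,2) = 222 − 171 = 51.
Column 3 needs 222; the known cells sum to 183, so (1,3) = 39.
Using anti-diagonal: 60 + 51 + 33 + ? → (1,4) = 222 − 144 = 78.
Using row 3: 66 + 51 + 48 + ? → (3,4) = 222 − 165 = 57.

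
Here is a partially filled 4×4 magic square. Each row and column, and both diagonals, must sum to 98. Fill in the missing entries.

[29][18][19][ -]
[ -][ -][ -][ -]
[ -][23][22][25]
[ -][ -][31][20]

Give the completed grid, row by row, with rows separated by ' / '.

From row 1, 98 − (29 + 18 + 19) gives (1,4) = 32.
Row 3 needs 98; the known cells sum to 70, so (3,1) = 28.
Column 3: 19 + 22 + 31 + ? = 98, so (2,3) = 26.
Column 4: 32 + 25 + 20 + ? = 98, so (2,4) = 21.
Using main diagonal: 29 + 22 + 20 + ? → (2,2) = 98 − 71 = 27.
From anti-diagonal, 98 − (32 + 26 + 23) gives (4,1) = 17.
From row 2, 98 − (27 + 26 + 21) gives (2,1) = 24.
Using row 4: 17 + 31 + 20 + ? → (4,2) = 98 − 68 = 30.

29 18 19 32 / 24 27 26 21 / 28 23 22 25 / 17 30 31 20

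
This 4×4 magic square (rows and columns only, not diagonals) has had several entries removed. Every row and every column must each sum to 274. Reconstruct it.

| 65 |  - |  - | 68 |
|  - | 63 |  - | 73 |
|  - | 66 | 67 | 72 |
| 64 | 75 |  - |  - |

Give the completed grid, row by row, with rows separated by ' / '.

65 70 71 68 / 76 63 62 73 / 69 66 67 72 / 64 75 74 61

From row 3, 274 − (66 + 67 + 72) gives (3,1) = 69.
Column 1 needs 274; the known cells sum to 198, so (2,1) = 76.
Column 2 needs 274; the known cells sum to 204, so (1,2) = 70.
From column 4, 274 − (68 + 73 + 72) gives (4,4) = 61.
The remaining cell in row 1 is (1,3) = 274 − 203 = 71.
Row 2 needs 274; the known cells sum to 212, so (2,3) = 62.
Row 4: 64 + 75 + 61 + ? = 274, so (4,3) = 74.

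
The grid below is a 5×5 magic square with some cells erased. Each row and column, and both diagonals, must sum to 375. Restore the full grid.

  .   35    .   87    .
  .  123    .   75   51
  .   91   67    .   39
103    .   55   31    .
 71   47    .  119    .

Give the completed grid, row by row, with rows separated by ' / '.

Column 2: 35 + 123 + 91 + 47 + ? = 375, so (4,2) = 79.
Column 4: 87 + 75 + 31 + 119 + ? = 375, so (3,4) = 63.
Using anti-diagonal: 75 + 67 + 79 + 71 + ? → (1,5) = 375 − 292 = 83.
Row 3: 91 + 67 + 63 + 39 + ? = 375, so (3,1) = 115.
Row 4: 103 + 79 + 55 + 31 + ? = 375, so (4,5) = 107.
From column 5, 375 − (83 + 51 + 39 + 107) gives (5,5) = 95.
From main diagonal, 375 − (123 + 67 + 31 + 95) gives (1,1) = 59.
Row 1: 59 + 35 + 87 + 83 + ? = 375, so (1,3) = 111.
The remaining cell in row 5 is (5,3) = 375 − 332 = 43.
From column 1, 375 − (59 + 115 + 103 + 71) gives (2,1) = 27.
The remaining cell in column 3 is (2,3) = 375 − 276 = 99.

59 35 111 87 83 / 27 123 99 75 51 / 115 91 67 63 39 / 103 79 55 31 107 / 71 47 43 119 95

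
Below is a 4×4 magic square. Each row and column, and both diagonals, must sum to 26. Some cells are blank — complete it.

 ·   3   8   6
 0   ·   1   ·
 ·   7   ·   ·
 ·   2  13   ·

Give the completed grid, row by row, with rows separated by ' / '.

9 3 8 6 / 0 14 1 11 / 5 7 4 10 / 12 2 13 -1

Using row 1: 3 + 8 + 6 + ? → (1,1) = 26 − 17 = 9.
Column 2 needs 26; the known cells sum to 12, so (2,2) = 14.
Using column 3: 8 + 1 + 13 + ? → (3,3) = 26 − 22 = 4.
Using main diagonal: 9 + 14 + 4 + ? → (4,4) = 26 − 27 = -1.
Anti-diagonal must total 26; the given cells sum to 14, so (4,1) = 12.
Row 2 needs 26; the known cells sum to 15, so (2,4) = 11.
From column 1, 26 − (9 + 0 + 12) gives (3,1) = 5.
Column 4 needs 26; the known cells sum to 16, so (3,4) = 10.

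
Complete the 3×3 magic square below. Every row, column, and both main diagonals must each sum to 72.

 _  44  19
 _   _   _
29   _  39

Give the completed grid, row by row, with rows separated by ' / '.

Row 1 needs 72; the known cells sum to 63, so (1,1) = 9.
Row 3 must total 72; the given cells sum to 68, so (3,2) = 4.
From column 1, 72 − (9 + 29) gives (2,1) = 34.
From column 2, 72 − (44 + 4) gives (2,2) = 24.
The remaining cell in column 3 is (2,3) = 72 − 58 = 14.

9 44 19 / 34 24 14 / 29 4 39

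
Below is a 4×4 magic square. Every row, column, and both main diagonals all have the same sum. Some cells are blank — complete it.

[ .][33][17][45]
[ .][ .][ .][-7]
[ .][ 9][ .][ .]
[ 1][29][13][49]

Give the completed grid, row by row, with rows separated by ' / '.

Row 4 is already complete: 1 + 29 + 13 + 49 = 92, so that is the magic constant.
Row 1 needs 92; the known cells sum to 95, so (1,1) = -3.
Column 2 needs 92; the known cells sum to 71, so (2,2) = 21.
Column 4: 45 + (-7) + 49 + ? = 92, so (3,4) = 5.
From main diagonal, 92 − (-3 + 21 + 49) gives (3,3) = 25.
Anti-diagonal: 45 + 9 + 1 + ? = 92, so (2,3) = 37.
Row 2 must total 92; the given cells sum to 51, so (2,1) = 41.
Row 3 must total 92; the given cells sum to 39, so (3,1) = 53.

-3 33 17 45 / 41 21 37 -7 / 53 9 25 5 / 1 29 13 49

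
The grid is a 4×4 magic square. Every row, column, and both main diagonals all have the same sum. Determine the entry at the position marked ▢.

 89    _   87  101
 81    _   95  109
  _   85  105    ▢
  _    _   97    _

83

Column 3 is complete and sums to 384; that is the magic constant.
Using row 1: 89 + 87 + 101 + ? → (1,2) = 384 − 277 = 107.
Row 2 must total 384; the given cells sum to 285, so (2,2) = 99.
Column 2 must total 384; the given cells sum to 291, so (4,2) = 93.
Main diagonal needs 384; the known cells sum to 293, so (4,4) = 91.
The remaining cell in anti-diagonal is (4,1) = 384 − 281 = 103.
Column 1: 89 + 81 + 103 + ? = 384, so (3,1) = 111.
Using column 4: 101 + 109 + 91 + ? → (3,4) = 384 − 301 = 83.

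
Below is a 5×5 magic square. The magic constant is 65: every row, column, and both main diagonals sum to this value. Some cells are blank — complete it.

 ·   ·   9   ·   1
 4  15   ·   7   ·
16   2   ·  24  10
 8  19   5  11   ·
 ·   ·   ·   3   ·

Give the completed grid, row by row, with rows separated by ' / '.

12 23 9 20 1 / 4 15 21 7 18 / 16 2 13 24 10 / 8 19 5 11 22 / 25 6 17 3 14

Row 3: 16 + 2 + 24 + 10 + ? = 65, so (3,3) = 13.
From row 4, 65 − (8 + 19 + 5 + 11) gives (4,5) = 22.
Using column 4: 7 + 24 + 11 + 3 + ? → (1,4) = 65 − 45 = 20.
Anti-diagonal: 1 + 7 + 13 + 19 + ? = 65, so (5,1) = 25.
Using column 1: 4 + 16 + 8 + 25 + ? → (1,1) = 65 − 53 = 12.
Main diagonal: 12 + 15 + 13 + 11 + ? = 65, so (5,5) = 14.
The remaining cell in row 1 is (1,2) = 65 − 42 = 23.
Column 2 needs 65; the known cells sum to 59, so (5,2) = 6.
The remaining cell in column 5 is (2,5) = 65 − 47 = 18.
Using row 2: 4 + 15 + 7 + 18 + ? → (2,3) = 65 − 44 = 21.
The remaining cell in row 5 is (5,3) = 65 − 48 = 17.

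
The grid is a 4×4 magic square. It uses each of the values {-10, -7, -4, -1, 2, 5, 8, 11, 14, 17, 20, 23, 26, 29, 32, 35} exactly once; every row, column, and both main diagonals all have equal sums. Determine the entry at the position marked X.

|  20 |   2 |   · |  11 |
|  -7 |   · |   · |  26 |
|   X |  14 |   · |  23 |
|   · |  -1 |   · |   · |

8

The 16 entries sum to 200, so each line sums to 200/4 = 50.
Row 1: 20 + 2 + 11 + ? = 50, so (1,3) = 17.
Column 2 needs 50; the known cells sum to 15, so (2,2) = 35.
Column 4: 11 + 26 + 23 + ? = 50, so (4,4) = -10.
Using main diagonal: 20 + 35 + (-10) + ? → (3,3) = 50 − 45 = 5.
Row 2 needs 50; the known cells sum to 54, so (2,3) = -4.
Row 3 needs 50; the known cells sum to 42, so (3,1) = 8.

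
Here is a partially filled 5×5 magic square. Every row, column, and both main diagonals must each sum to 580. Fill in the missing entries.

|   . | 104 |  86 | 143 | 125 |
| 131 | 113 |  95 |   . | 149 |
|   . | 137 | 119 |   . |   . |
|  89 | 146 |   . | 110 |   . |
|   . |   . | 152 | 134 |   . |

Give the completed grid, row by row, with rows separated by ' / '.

Row 1 needs 580; the known cells sum to 458, so (1,1) = 122.
The remaining cell in row 2 is (2,4) = 580 − 488 = 92.
Column 2 needs 580; the known cells sum to 500, so (5,2) = 80.
From column 3, 580 − (86 + 95 + 119 + 152) gives (4,3) = 128.
Column 4 must total 580; the given cells sum to 479, so (3,4) = 101.
Main diagonal must total 580; the given cells sum to 464, so (5,5) = 116.
The remaining cell in anti-diagonal is (5,1) = 580 − 482 = 98.
Using row 4: 89 + 146 + 128 + 110 + ? → (4,5) = 580 − 473 = 107.
Column 1 needs 580; the known cells sum to 440, so (3,1) = 140.
Using column 5: 125 + 149 + 107 + 116 + ? → (3,5) = 580 − 497 = 83.

122 104 86 143 125 / 131 113 95 92 149 / 140 137 119 101 83 / 89 146 128 110 107 / 98 80 152 134 116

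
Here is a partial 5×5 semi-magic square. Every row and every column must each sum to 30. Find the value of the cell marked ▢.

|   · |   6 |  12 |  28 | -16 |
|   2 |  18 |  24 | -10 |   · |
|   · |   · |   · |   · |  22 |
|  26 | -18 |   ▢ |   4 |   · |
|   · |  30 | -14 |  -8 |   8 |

-2

Using row 1: 6 + 12 + 28 + (-16) + ? → (1,1) = 30 − 30 = 0.
Using row 2: 2 + 18 + 24 + (-10) + ? → (2,5) = 30 − 34 = -4.
From row 5, 30 − (30 + (-14) + (-8) + 8) gives (5,1) = 14.
The remaining cell in column 1 is (3,1) = 30 − 42 = -12.
Column 2 must total 30; the given cells sum to 36, so (3,2) = -6.
Column 4: 28 + (-10) + 4 + (-8) + ? = 30, so (3,4) = 16.
Column 5 must total 30; the given cells sum to 10, so (4,5) = 20.
The remaining cell in row 3 is (3,3) = 30 − 20 = 10.
Using row 4: 26 + (-18) + 4 + 20 + ? → (4,3) = 30 − 32 = -2.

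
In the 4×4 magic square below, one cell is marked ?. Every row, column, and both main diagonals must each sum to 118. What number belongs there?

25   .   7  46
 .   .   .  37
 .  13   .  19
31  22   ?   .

Row 1 needs 118; the known cells sum to 78, so (1,2) = 40.
Column 2 must total 118; the given cells sum to 75, so (2,2) = 43.
The remaining cell in column 4 is (4,4) = 118 − 102 = 16.
Main diagonal: 25 + 43 + 16 + ? = 118, so (3,3) = 34.
Anti-diagonal needs 118; the known cells sum to 90, so (2,3) = 28.
Row 2: 43 + 28 + 37 + ? = 118, so (2,1) = 10.
Using row 3: 13 + 34 + 19 + ? → (3,1) = 118 − 66 = 52.
Row 4: 31 + 22 + 16 + ? = 118, so (4,3) = 49.

49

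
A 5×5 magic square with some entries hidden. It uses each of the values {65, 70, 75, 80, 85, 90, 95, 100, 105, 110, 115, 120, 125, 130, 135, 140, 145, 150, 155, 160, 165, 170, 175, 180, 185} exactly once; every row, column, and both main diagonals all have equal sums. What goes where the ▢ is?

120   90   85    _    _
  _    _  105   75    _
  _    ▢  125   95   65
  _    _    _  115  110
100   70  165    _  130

The 25 entries sum to 3125, so each line sums to 3125/5 = 625.
The remaining cell in row 5 is (5,4) = 625 − 465 = 160.
Using column 3: 85 + 105 + 125 + 165 + ? → (4,3) = 625 − 480 = 145.
Column 4 must total 625; the given cells sum to 445, so (1,4) = 180.
From main diagonal, 625 − (120 + 125 + 115 + 130) gives (2,2) = 135.
From row 1, 625 − (120 + 90 + 85 + 180) gives (1,5) = 150.
Using column 5: 150 + 65 + 110 + 130 + ? → (2,5) = 625 − 455 = 170.
The remaining cell in anti-diagonal is (4,2) = 625 − 450 = 175.
Using row 2: 135 + 105 + 75 + 170 + ? → (2,1) = 625 − 485 = 140.
Row 4: 175 + 145 + 115 + 110 + ? = 625, so (4,1) = 80.
Using column 1: 120 + 140 + 80 + 100 + ? → (3,1) = 625 − 440 = 185.
Column 2: 90 + 135 + 175 + 70 + ? = 625, so (3,2) = 155.

155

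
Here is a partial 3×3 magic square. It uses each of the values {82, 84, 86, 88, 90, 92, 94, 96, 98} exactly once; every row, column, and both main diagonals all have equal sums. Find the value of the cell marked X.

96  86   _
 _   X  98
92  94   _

90

The 9 entries sum to 810, so each line sums to 810/3 = 270.
Row 1 must total 270; the given cells sum to 182, so (1,3) = 88.
From row 3, 270 − (92 + 94) gives (3,3) = 84.
Column 1 must total 270; the given cells sum to 188, so (2,1) = 82.
Using column 2: 86 + 94 + ? → (2,2) = 270 − 180 = 90.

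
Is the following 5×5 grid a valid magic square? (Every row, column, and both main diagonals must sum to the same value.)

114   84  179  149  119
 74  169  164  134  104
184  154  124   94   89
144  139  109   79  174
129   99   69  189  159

Yes

Row 1: 114 + 84 + 179 + 149 + 119 = 645.
Row 2: 74 + 169 + 164 + 134 + 104 = 645.
Row 3: 184 + 154 + 124 + 94 + 89 = 645.
Row 4: 144 + 139 + 109 + 79 + 174 = 645.
Row 5: 129 + 99 + 69 + 189 + 159 = 645.
Column 1: 114 + 74 + 184 + 144 + 129 = 645.
Column 2: 84 + 169 + 154 + 139 + 99 = 645.
Column 3: 179 + 164 + 124 + 109 + 69 = 645.
Column 4: 149 + 134 + 94 + 79 + 189 = 645.
Column 5: 119 + 104 + 89 + 174 + 159 = 645.
Main diagonal: 114 + 169 + 124 + 79 + 159 = 645.
Anti-diagonal: 119 + 134 + 124 + 139 + 129 = 645.
All lines sum to 645.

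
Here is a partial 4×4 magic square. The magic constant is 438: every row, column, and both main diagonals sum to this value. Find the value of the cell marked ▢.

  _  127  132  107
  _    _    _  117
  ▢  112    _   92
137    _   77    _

Using row 1: 127 + 132 + 107 + ? → (1,1) = 438 − 366 = 72.
Column 4 needs 438; the known cells sum to 316, so (4,4) = 122.
Anti-diagonal: 107 + 112 + 137 + ? = 438, so (2,3) = 82.
Using row 4: 137 + 77 + 122 + ? → (4,2) = 438 − 336 = 102.
The remaining cell in column 2 is (2,2) = 438 − 341 = 97.
Column 3 needs 438; the known cells sum to 291, so (3,3) = 147.
Using row 2: 97 + 82 + 117 + ? → (2,1) = 438 − 296 = 142.
The remaining cell in row 3 is (3,1) = 438 − 351 = 87.

87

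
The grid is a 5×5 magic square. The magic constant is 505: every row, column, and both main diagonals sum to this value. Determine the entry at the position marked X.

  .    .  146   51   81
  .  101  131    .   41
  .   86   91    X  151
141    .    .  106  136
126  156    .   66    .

Using column 5: 81 + 41 + 151 + 136 + ? → (5,5) = 505 − 409 = 96.
Main diagonal: 101 + 91 + 106 + 96 + ? = 505, so (1,1) = 111.
Row 1: 111 + 146 + 51 + 81 + ? = 505, so (1,2) = 116.
From row 5, 505 − (126 + 156 + 66 + 96) gives (5,3) = 61.
Using column 2: 116 + 101 + 86 + 156 + ? → (4,2) = 505 − 459 = 46.
The remaining cell in column 3 is (4,3) = 505 − 429 = 76.
Anti-diagonal must total 505; the given cells sum to 344, so (2,4) = 161.
Row 2 needs 505; the known cells sum to 434, so (2,1) = 71.
The remaining cell in column 1 is (3,1) = 505 − 449 = 56.
From column 4, 505 − (51 + 161 + 106 + 66) gives (3,4) = 121.

121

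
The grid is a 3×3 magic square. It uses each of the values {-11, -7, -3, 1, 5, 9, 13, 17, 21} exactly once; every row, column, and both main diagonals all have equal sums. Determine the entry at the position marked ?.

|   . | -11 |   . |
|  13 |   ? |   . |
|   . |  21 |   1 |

The 9 entries sum to 45, so each line sums to 45/3 = 15.
Row 3: 21 + 1 + ? = 15, so (3,1) = -7.
Column 1 needs 15; the known cells sum to 6, so (1,1) = 9.
Column 2 must total 15; the given cells sum to 10, so (2,2) = 5.

5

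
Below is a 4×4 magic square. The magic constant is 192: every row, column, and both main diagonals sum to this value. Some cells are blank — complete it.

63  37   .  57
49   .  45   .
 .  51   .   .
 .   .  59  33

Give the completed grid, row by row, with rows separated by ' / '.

63 37 35 57 / 49 43 45 55 / 41 51 53 47 / 39 61 59 33

From row 1, 192 − (63 + 37 + 57) gives (1,3) = 35.
Using column 3: 35 + 45 + 59 + ? → (3,3) = 192 − 139 = 53.
From main diagonal, 192 − (63 + 53 + 33) gives (2,2) = 43.
Using anti-diagonal: 57 + 45 + 51 + ? → (4,1) = 192 − 153 = 39.
Row 2 must total 192; the given cells sum to 137, so (2,4) = 55.
The remaining cell in row 4 is (4,2) = 192 − 131 = 61.
Column 1 needs 192; the known cells sum to 151, so (3,1) = 41.
Column 4 needs 192; the known cells sum to 145, so (3,4) = 47.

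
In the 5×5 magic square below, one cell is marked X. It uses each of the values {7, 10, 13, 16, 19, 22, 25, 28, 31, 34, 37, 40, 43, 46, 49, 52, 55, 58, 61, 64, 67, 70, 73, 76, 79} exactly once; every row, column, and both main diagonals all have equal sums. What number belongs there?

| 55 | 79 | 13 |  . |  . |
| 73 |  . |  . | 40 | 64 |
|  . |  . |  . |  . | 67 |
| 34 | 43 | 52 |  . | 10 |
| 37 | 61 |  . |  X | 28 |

19

The 25 entries sum to 1075, so each line sums to 1075/5 = 215.
Row 4: 34 + 43 + 52 + 10 + ? = 215, so (4,4) = 76.
Column 1 must total 215; the given cells sum to 199, so (3,1) = 16.
The remaining cell in column 5 is (1,5) = 215 − 169 = 46.
Anti-diagonal: 46 + 40 + 43 + 37 + ? = 215, so (3,3) = 49.
The remaining cell in row 1 is (1,4) = 215 − 193 = 22.
Main diagonal: 55 + 49 + 76 + 28 + ? = 215, so (2,2) = 7.
The remaining cell in row 2 is (2,3) = 215 − 184 = 31.
Column 2: 79 + 7 + 43 + 61 + ? = 215, so (3,2) = 25.
Column 3: 13 + 31 + 49 + 52 + ? = 215, so (5,3) = 70.
Row 3: 16 + 25 + 49 + 67 + ? = 215, so (3,4) = 58.
Row 5 must total 215; the given cells sum to 196, so (5,4) = 19.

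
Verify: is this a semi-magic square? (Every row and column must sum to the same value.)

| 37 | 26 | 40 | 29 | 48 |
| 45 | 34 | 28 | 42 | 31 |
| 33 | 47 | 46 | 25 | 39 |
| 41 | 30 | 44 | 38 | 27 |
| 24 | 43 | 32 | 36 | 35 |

Row 1: 37 + 26 + 40 + 29 + 48 = 180.
Row 2: 45 + 34 + 28 + 42 + 31 = 180.
Row 3: 33 + 47 + 46 + 25 + 39 = 190.
Row 4: 41 + 30 + 44 + 38 + 27 = 180.
Row 5: 24 + 43 + 32 + 36 + 35 = 170.
Column 1: 37 + 45 + 33 + 41 + 24 = 180.
Column 2: 26 + 34 + 47 + 30 + 43 = 180.
Column 3: 40 + 28 + 46 + 44 + 32 = 190.
Column 4: 29 + 42 + 25 + 38 + 36 = 170.
Column 5: 48 + 31 + 39 + 27 + 35 = 180.

No — row 4 sums to 180 but column 4 sums to 170.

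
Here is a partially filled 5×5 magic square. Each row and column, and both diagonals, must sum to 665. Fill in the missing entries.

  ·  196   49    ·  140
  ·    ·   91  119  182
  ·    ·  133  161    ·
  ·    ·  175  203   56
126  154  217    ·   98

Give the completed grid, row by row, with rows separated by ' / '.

Row 5 must total 665; the given cells sum to 595, so (5,4) = 70.
Column 4: 119 + 161 + 203 + 70 + ? = 665, so (1,4) = 112.
Column 5 needs 665; the known cells sum to 476, so (3,5) = 189.
Anti-diagonal: 140 + 119 + 133 + 126 + ? = 665, so (4,2) = 147.
Row 1 needs 665; the known cells sum to 497, so (1,1) = 168.
The remaining cell in row 4 is (4,1) = 665 − 581 = 84.
Main diagonal: 168 + 133 + 203 + 98 + ? = 665, so (2,2) = 63.
Using row 2: 63 + 91 + 119 + 182 + ? → (2,1) = 665 − 455 = 210.
Using column 1: 168 + 210 + 84 + 126 + ? → (3,1) = 665 − 588 = 77.
Column 2 needs 665; the known cells sum to 560, so (3,2) = 105.

168 196 49 112 140 / 210 63 91 119 182 / 77 105 133 161 189 / 84 147 175 203 56 / 126 154 217 70 98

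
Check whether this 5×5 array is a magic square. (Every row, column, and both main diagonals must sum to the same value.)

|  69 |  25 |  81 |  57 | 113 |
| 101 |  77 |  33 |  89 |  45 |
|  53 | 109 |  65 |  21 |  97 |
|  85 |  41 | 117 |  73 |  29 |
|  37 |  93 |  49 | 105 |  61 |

Yes

Row 1: 69 + 25 + 81 + 57 + 113 = 345.
Row 2: 101 + 77 + 33 + 89 + 45 = 345.
Row 3: 53 + 109 + 65 + 21 + 97 = 345.
Row 4: 85 + 41 + 117 + 73 + 29 = 345.
Row 5: 37 + 93 + 49 + 105 + 61 = 345.
Column 1: 69 + 101 + 53 + 85 + 37 = 345.
Column 2: 25 + 77 + 109 + 41 + 93 = 345.
Column 3: 81 + 33 + 65 + 117 + 49 = 345.
Column 4: 57 + 89 + 21 + 73 + 105 = 345.
Column 5: 113 + 45 + 97 + 29 + 61 = 345.
Main diagonal: 69 + 77 + 65 + 73 + 61 = 345.
Anti-diagonal: 113 + 89 + 65 + 41 + 37 = 345.
All lines sum to 345.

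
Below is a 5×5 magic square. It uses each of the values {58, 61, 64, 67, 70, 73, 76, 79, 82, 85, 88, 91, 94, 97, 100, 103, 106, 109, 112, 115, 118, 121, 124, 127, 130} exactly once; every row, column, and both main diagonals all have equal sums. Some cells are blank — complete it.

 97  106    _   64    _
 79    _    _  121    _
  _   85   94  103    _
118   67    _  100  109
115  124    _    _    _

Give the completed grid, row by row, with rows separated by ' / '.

97 106 130 64 73 / 79 88 112 121 70 / 61 85 94 103 127 / 118 67 76 100 109 / 115 124 58 82 91

The 25 entries sum to 2350, so each line sums to 2350/5 = 470.
Row 4 must total 470; the given cells sum to 394, so (4,3) = 76.
Column 1 must total 470; the given cells sum to 409, so (3,1) = 61.
Column 2: 106 + 85 + 67 + 124 + ? = 470, so (2,2) = 88.
The remaining cell in column 4 is (5,4) = 470 − 388 = 82.
Main diagonal must total 470; the given cells sum to 379, so (5,5) = 91.
Anti-diagonal needs 470; the known cells sum to 397, so (1,5) = 73.
Row 1 must total 470; the given cells sum to 340, so (1,3) = 130.
Using row 3: 61 + 85 + 94 + 103 + ? → (3,5) = 470 − 343 = 127.
Row 5 needs 470; the known cells sum to 412, so (5,3) = 58.
The remaining cell in column 3 is (2,3) = 470 − 358 = 112.
Column 5 must total 470; the given cells sum to 400, so (2,5) = 70.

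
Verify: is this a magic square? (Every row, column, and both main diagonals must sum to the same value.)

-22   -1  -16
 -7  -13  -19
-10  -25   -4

Row 1: -22 + (-1) + (-16) = -39.
Row 2: -7 + (-13) + (-19) = -39.
Row 3: -10 + (-25) + (-4) = -39.
Column 1: -22 + (-7) + (-10) = -39.
Column 2: -1 + (-13) + (-25) = -39.
Column 3: -16 + (-19) + (-4) = -39.
Main diagonal: -22 + (-13) + (-4) = -39.
Anti-diagonal: -16 + (-13) + (-10) = -39.
All lines sum to -39.

Yes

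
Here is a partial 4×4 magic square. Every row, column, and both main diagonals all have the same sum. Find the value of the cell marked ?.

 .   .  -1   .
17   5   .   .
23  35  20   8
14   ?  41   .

Row 3 is complete and sums to 86; that is the magic constant.
Column 1 needs 86; the known cells sum to 54, so (1,1) = 32.
The remaining cell in column 3 is (2,3) = 86 − 60 = 26.
Using main diagonal: 32 + 5 + 20 + ? → (4,4) = 86 − 57 = 29.
Anti-diagonal needs 86; the known cells sum to 75, so (1,4) = 11.
Row 1 needs 86; the known cells sum to 42, so (1,2) = 44.
The remaining cell in row 2 is (2,4) = 86 − 48 = 38.
From row 4, 86 − (14 + 41 + 29) gives (4,2) = 2.

2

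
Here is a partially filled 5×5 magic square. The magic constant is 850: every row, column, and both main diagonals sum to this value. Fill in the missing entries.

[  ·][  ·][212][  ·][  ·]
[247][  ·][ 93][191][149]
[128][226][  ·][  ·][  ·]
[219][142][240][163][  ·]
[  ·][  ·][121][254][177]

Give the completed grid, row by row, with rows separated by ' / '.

156 114 212 135 233 / 247 170 93 191 149 / 128 226 184 107 205 / 219 142 240 163 86 / 100 198 121 254 177

Row 2: 247 + 93 + 191 + 149 + ? = 850, so (2,2) = 170.
From row 4, 850 − (219 + 142 + 240 + 163) gives (4,5) = 86.
Column 3: 212 + 93 + 240 + 121 + ? = 850, so (3,3) = 184.
Main diagonal: 170 + 184 + 163 + 177 + ? = 850, so (1,1) = 156.
Column 1: 156 + 247 + 128 + 219 + ? = 850, so (5,1) = 100.
Anti-diagonal needs 850; the known cells sum to 617, so (1,5) = 233.
The remaining cell in row 5 is (5,2) = 850 − 652 = 198.
Column 2 must total 850; the given cells sum to 736, so (1,2) = 114.
Column 5 needs 850; the known cells sum to 645, so (3,5) = 205.
Using row 1: 156 + 114 + 212 + 233 + ? → (1,4) = 850 − 715 = 135.
Row 3 needs 850; the known cells sum to 743, so (3,4) = 107.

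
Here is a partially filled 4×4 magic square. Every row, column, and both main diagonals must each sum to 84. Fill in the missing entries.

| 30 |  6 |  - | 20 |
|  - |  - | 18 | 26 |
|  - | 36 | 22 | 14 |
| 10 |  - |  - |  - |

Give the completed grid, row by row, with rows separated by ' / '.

30 6 28 20 / 32 8 18 26 / 12 36 22 14 / 10 34 16 24

Row 1: 30 + 6 + 20 + ? = 84, so (1,3) = 28.
Using row 3: 36 + 22 + 14 + ? → (3,1) = 84 − 72 = 12.
The remaining cell in column 1 is (2,1) = 84 − 52 = 32.
The remaining cell in column 3 is (4,3) = 84 − 68 = 16.
The remaining cell in column 4 is (4,4) = 84 − 60 = 24.
Main diagonal must total 84; the given cells sum to 76, so (2,2) = 8.
Using row 4: 10 + 16 + 24 + ? → (4,2) = 84 − 50 = 34.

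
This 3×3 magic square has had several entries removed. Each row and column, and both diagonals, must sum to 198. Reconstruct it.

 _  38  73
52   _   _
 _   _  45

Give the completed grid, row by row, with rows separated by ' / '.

87 38 73 / 52 66 80 / 59 94 45

Row 1 needs 198; the known cells sum to 111, so (1,1) = 87.
Column 1: 87 + 52 + ? = 198, so (3,1) = 59.
From column 3, 198 − (73 + 45) gives (2,3) = 80.
Main diagonal must total 198; the given cells sum to 132, so (2,2) = 66.
From row 3, 198 − (59 + 45) gives (3,2) = 94.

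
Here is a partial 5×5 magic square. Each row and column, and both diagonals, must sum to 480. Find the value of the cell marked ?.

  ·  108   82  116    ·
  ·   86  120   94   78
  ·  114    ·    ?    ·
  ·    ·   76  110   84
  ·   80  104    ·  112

The remaining cell in row 2 is (2,1) = 480 − 378 = 102.
Column 2: 108 + 86 + 114 + 80 + ? = 480, so (4,2) = 92.
From column 3, 480 − (82 + 120 + 76 + 104) gives (3,3) = 98.
Main diagonal needs 480; the known cells sum to 406, so (1,1) = 74.
Row 1 needs 480; the known cells sum to 380, so (1,5) = 100.
Row 4 needs 480; the known cells sum to 362, so (4,1) = 118.
Column 5 must total 480; the given cells sum to 374, so (3,5) = 106.
Anti-diagonal needs 480; the known cells sum to 384, so (5,1) = 96.
The remaining cell in row 5 is (5,4) = 480 − 392 = 88.
Using column 1: 74 + 102 + 118 + 96 + ? → (3,1) = 480 − 390 = 90.
From column 4, 480 − (116 + 94 + 110 + 88) gives (3,4) = 72.

72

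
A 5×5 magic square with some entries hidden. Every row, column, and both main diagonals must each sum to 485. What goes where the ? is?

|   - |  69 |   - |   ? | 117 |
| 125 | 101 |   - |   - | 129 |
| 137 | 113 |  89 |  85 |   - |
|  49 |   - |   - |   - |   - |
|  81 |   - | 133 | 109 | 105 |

141

Row 3 must total 485; the given cells sum to 424, so (3,5) = 61.
Row 5: 81 + 133 + 109 + 105 + ? = 485, so (5,2) = 57.
Column 1 must total 485; the given cells sum to 392, so (1,1) = 93.
Column 2: 69 + 101 + 113 + 57 + ? = 485, so (4,2) = 145.
Column 5 needs 485; the known cells sum to 412, so (4,5) = 73.
Main diagonal must total 485; the given cells sum to 388, so (4,4) = 97.
Using anti-diagonal: 117 + 89 + 145 + 81 + ? → (2,4) = 485 − 432 = 53.
The remaining cell in row 2 is (2,3) = 485 − 408 = 77.
The remaining cell in row 4 is (4,3) = 485 − 364 = 121.
The remaining cell in column 3 is (1,3) = 485 − 420 = 65.
Using column 4: 53 + 85 + 97 + 109 + ? → (1,4) = 485 − 344 = 141.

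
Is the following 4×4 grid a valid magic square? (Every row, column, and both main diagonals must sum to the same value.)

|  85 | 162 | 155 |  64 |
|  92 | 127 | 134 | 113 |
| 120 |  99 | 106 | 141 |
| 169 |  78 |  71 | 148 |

Yes

Row 1: 85 + 162 + 155 + 64 = 466.
Row 2: 92 + 127 + 134 + 113 = 466.
Row 3: 120 + 99 + 106 + 141 = 466.
Row 4: 169 + 78 + 71 + 148 = 466.
Column 1: 85 + 92 + 120 + 169 = 466.
Column 2: 162 + 127 + 99 + 78 = 466.
Column 3: 155 + 134 + 106 + 71 = 466.
Column 4: 64 + 113 + 141 + 148 = 466.
Main diagonal: 85 + 127 + 106 + 148 = 466.
Anti-diagonal: 64 + 134 + 99 + 169 = 466.
All lines sum to 466.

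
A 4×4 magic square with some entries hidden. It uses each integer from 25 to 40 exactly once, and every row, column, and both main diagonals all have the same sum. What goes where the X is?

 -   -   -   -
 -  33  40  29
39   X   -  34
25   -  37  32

30

The entries are 25 through 40, which sum to 520, so each line sums to 520/4 = 130.
From row 2, 130 − (33 + 40 + 29) gives (2,1) = 28.
Using row 4: 25 + 37 + 32 + ? → (4,2) = 130 − 94 = 36.
Column 1 must total 130; the given cells sum to 92, so (1,1) = 38.
Column 4: 29 + 34 + 32 + ? = 130, so (1,4) = 35.
Main diagonal: 38 + 33 + 32 + ? = 130, so (3,3) = 27.
Anti-diagonal must total 130; the given cells sum to 100, so (3,2) = 30.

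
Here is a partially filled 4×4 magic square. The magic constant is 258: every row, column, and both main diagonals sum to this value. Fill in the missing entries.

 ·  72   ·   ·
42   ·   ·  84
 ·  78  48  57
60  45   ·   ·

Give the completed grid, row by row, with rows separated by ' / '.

81 72 54 51 / 42 63 69 84 / 75 78 48 57 / 60 45 87 66

From row 3, 258 − (78 + 48 + 57) gives (3,1) = 75.
The remaining cell in column 1 is (1,1) = 258 − 177 = 81.
The remaining cell in column 2 is (2,2) = 258 − 195 = 63.
Main diagonal: 81 + 63 + 48 + ? = 258, so (4,4) = 66.
Using row 2: 42 + 63 + 84 + ? → (2,3) = 258 − 189 = 69.
The remaining cell in row 4 is (4,3) = 258 − 171 = 87.
Using column 3: 69 + 48 + 87 + ? → (1,3) = 258 − 204 = 54.
Column 4: 84 + 57 + 66 + ? = 258, so (1,4) = 51.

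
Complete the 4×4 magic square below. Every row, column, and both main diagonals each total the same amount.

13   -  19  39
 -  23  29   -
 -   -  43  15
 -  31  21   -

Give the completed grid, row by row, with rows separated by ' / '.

Column 3 is already complete: 19 + 29 + 43 + 21 = 112, so that is the magic constant.
Using row 1: 13 + 19 + 39 + ? → (1,2) = 112 − 71 = 41.
Column 2: 41 + 23 + 31 + ? = 112, so (3,2) = 17.
Main diagonal needs 112; the known cells sum to 79, so (4,4) = 33.
Anti-diagonal: 39 + 29 + 17 + ? = 112, so (4,1) = 27.
The remaining cell in row 3 is (3,1) = 112 − 75 = 37.
From column 1, 112 − (13 + 37 + 27) gives (2,1) = 35.
Column 4 needs 112; the known cells sum to 87, so (2,4) = 25.

13 41 19 39 / 35 23 29 25 / 37 17 43 15 / 27 31 21 33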